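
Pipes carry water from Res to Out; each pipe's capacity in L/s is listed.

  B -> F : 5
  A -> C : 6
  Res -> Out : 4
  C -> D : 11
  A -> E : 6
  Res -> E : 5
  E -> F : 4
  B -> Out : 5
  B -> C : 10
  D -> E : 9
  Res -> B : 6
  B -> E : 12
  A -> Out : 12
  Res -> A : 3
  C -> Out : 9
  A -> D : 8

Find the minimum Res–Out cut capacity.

Augment Res→Out: bottleneck 4, flow now 4.
Augment Res→A→Out: bottleneck 3, flow now 7.
Augment Res→B→Out: bottleneck 5, flow now 12.
Augment Res→B→C→Out: bottleneck 1, flow now 13.
No augmenting path remains; maximum flow = 13.
By max-flow min-cut, the minimum cut capacity equals the max flow.
In the residual graph, reachable from Res: {Res, E, F}.
Min-cut edges: Res→A (3), Res→B (6), Res→Out (4); capacity 3 + 6 + 4 = 13.

13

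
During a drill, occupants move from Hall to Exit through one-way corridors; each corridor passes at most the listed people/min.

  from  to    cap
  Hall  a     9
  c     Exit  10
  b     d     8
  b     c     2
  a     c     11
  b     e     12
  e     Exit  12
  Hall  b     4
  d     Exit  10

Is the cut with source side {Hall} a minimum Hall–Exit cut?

Given cut capacity: 9 + 4 = 13.
Augment Hall→a→c→Exit: bottleneck 9, flow now 9.
Augment Hall→b→c→Exit: bottleneck 1, flow now 10.
Augment Hall→b→d→Exit: bottleneck 3, flow now 13.
No augmenting path remains; maximum flow = 13.
Cut capacity 13 equals the max flow, so it is a minimum cut.

Yes — it is a minimum cut (capacity 13).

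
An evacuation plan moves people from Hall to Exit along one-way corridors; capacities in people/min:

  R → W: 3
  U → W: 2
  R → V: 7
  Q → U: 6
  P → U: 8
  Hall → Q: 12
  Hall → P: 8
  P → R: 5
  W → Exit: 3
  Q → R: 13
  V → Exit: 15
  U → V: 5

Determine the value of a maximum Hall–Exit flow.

15

Augment Hall→P→R→V→Exit: bottleneck 5, flow now 5.
Augment Hall→P→U→V→Exit: bottleneck 3, flow now 8.
Augment Hall→Q→R→V→Exit: bottleneck 2, flow now 10.
Augment Hall→Q→R→W→Exit: bottleneck 3, flow now 13.
Augment Hall→Q→U→V→Exit: bottleneck 2, flow now 15.
No augmenting path remains; maximum flow = 15.
In the residual graph, reachable from Hall: {Hall, P, Q, R, U, W}.
Min-cut edges: R→V (7), U→V (5), W→Exit (3); capacity 7 + 5 + 3 = 15.
This cut is saturated, so no flow can exceed 15.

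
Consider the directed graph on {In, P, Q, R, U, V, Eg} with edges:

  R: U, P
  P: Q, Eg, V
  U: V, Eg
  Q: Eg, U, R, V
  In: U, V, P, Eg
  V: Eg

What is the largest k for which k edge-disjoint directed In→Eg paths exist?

4

Assign every edge capacity 1; by Menger, the answer equals the max flow.
Path In→Eg (+1); total 1.
Path In→P→Eg (+1); total 2.
Path In→U→Eg (+1); total 3.
Path In→V→Eg (+1); total 4.
No residual In→Eg path; max flow = 4.
Certifying cut of size 4: {In→Eg, In→P, In→U, In→V}.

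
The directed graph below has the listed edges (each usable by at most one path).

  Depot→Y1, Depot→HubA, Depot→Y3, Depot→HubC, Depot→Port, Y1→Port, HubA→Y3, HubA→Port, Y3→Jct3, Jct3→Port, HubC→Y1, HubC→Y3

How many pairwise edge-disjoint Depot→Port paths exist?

Assign every edge capacity 1; by Menger, the answer equals the max flow.
Path Depot→Port (+1); total 1.
Path Depot→Y1→Port (+1); total 2.
Path Depot→HubA→Port (+1); total 3.
Path Depot→Y3→Jct3→Port (+1); total 4.
No residual Depot→Port path; max flow = 4.
Certifying cut of size 4: {Depot→HubA, Depot→Port, Y1→Port, Y3→Jct3}.

4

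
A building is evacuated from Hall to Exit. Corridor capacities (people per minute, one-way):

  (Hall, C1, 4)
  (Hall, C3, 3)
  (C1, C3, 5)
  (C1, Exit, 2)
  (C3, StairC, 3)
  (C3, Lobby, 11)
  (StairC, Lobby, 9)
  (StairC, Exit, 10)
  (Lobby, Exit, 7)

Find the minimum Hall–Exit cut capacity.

7

Augment Hall→C1→Exit: bottleneck 2, flow now 2.
Augment Hall→C3→StairC→Exit: bottleneck 3, flow now 5.
Augment Hall→C1→C3→Lobby→Exit: bottleneck 2, flow now 7.
No augmenting path remains; maximum flow = 7.
By max-flow min-cut, the minimum cut capacity equals the max flow.
In the residual graph, reachable from Hall: {Hall}.
Min-cut edges: Hall→C1 (4), Hall→C3 (3); capacity 4 + 3 = 7.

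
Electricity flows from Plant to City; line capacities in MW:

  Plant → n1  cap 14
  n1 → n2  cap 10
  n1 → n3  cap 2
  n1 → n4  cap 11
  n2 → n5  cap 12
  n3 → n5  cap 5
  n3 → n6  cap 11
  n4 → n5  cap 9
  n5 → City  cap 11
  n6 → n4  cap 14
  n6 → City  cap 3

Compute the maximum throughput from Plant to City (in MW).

13

Augment Plant→n1→n2→n5→City: bottleneck 10, flow now 10.
Augment Plant→n1→n3→n5→City: bottleneck 1, flow now 11.
Augment Plant→n1→n3→n6→City: bottleneck 1, flow now 12.
Augment Plant→n1→n4→n5→n3→n6→City: bottleneck 1, flow now 13. (uses reverse residual edge)
No augmenting path remains; maximum flow = 13.
In the residual graph, reachable from Plant: {Plant, n1, n2, n4, n5}.
Min-cut edges: n1→n3 (2), n5→City (11); capacity 2 + 11 = 13.
This cut is saturated, so no flow can exceed 13.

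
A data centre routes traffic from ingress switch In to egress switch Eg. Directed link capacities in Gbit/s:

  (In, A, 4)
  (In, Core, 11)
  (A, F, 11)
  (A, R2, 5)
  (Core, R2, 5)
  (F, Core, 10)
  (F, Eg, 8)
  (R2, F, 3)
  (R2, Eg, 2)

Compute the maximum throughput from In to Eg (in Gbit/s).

Augment In→A→F→Eg: bottleneck 4, flow now 4.
Augment In→Core→R2→Eg: bottleneck 2, flow now 6.
Augment In→Core→R2→F→Eg: bottleneck 3, flow now 9.
No augmenting path remains; maximum flow = 9.
In the residual graph, reachable from In: {In, Core}.
Min-cut edges: In→A (4), Core→R2 (5); capacity 4 + 5 = 9.
This cut is saturated, so no flow can exceed 9.

9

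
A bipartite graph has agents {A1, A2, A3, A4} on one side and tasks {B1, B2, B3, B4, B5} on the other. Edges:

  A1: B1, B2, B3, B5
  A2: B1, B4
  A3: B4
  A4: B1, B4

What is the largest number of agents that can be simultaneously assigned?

Unit-capacity flow: source→left, listed edges, right→sink; max matching = max flow.
Augmenting path A1→B1 (+1); matched 1.
Augmenting path A2→B4 (+1); matched 2.
Augmenting path A4→B1→A1→B2 (+1); matched 3.
No augmenting path remains; maximum matching = 3.
König certificate: {A1, B1, B4} is a vertex cover of size 3 (every listed pair touches it), so no matching can be larger.

3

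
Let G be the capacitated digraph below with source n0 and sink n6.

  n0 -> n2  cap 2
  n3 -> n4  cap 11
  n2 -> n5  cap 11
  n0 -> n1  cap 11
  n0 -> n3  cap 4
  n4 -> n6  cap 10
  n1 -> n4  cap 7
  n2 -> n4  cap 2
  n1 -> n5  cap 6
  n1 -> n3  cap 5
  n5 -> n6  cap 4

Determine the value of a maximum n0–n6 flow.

14

Augment n0→n1→n4→n6: bottleneck 7, flow now 7.
Augment n0→n1→n5→n6: bottleneck 4, flow now 11.
Augment n0→n2→n4→n6: bottleneck 2, flow now 13.
Augment n0→n3→n4→n6: bottleneck 1, flow now 14.
No augmenting path remains; maximum flow = 14.
In the residual graph, reachable from n0: {n0, n1, n2, n3, n4, n5}.
Min-cut edges: n4→n6 (10), n5→n6 (4); capacity 10 + 4 = 14.
This cut is saturated, so no flow can exceed 14.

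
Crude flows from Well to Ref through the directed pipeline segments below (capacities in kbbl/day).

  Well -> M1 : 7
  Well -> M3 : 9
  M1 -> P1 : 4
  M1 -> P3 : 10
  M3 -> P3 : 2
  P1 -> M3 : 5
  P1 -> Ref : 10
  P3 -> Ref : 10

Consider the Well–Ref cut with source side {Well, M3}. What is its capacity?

Edges leaving {Well, M3}: Well→M1 (7), M3→P3 (2).
Cut capacity = 7 + 2 = 9.

9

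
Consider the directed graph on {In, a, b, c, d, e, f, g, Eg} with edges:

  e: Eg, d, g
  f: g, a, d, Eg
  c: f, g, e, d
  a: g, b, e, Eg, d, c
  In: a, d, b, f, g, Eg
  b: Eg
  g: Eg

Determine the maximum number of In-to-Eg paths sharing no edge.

Assign every edge capacity 1; by Menger, the answer equals the max flow.
Path In→Eg (+1); total 1.
Path In→a→Eg (+1); total 2.
Path In→b→Eg (+1); total 3.
Path In→f→Eg (+1); total 4.
Path In→g→Eg (+1); total 5.
No residual In→Eg path; max flow = 5.
Certifying cut of size 5: {In→Eg, In→a, In→b, In→f, In→g}.

5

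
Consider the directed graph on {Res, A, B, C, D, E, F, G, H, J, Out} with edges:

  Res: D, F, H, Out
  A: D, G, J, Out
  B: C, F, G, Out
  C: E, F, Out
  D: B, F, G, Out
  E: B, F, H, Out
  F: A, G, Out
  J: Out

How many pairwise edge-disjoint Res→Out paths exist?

3

Assign every edge capacity 1; by Menger, the answer equals the max flow.
Path Res→Out (+1); total 1.
Path Res→D→Out (+1); total 2.
Path Res→F→Out (+1); total 3.
No residual Res→Out path; max flow = 3.
Certifying cut of size 3: {Res→D, Res→F, Res→Out}.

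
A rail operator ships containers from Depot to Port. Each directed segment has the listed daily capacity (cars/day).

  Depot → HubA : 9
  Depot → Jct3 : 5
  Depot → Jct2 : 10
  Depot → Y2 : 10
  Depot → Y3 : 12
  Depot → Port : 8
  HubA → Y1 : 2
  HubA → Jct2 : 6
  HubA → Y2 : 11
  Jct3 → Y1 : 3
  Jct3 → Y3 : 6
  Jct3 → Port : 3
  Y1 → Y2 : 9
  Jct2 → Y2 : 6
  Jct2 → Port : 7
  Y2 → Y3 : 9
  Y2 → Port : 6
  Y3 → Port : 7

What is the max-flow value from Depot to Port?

Augment Depot→Port: bottleneck 8, flow now 8.
Augment Depot→Jct3→Port: bottleneck 3, flow now 11.
Augment Depot→Jct2→Port: bottleneck 7, flow now 18.
Augment Depot→Y2→Port: bottleneck 6, flow now 24.
Augment Depot→Y3→Port: bottleneck 7, flow now 31.
No augmenting path remains; maximum flow = 31.
In the residual graph, reachable from Depot: {Depot, HubA, Jct3, Y1, Jct2, Y2, Y3}.
Min-cut edges: Depot→Port (8), Jct3→Port (3), Jct2→Port (7), Y2→Port (6), Y3→Port (7); capacity 8 + 3 + 7 + 6 + 7 = 31.
This cut is saturated, so no flow can exceed 31.

31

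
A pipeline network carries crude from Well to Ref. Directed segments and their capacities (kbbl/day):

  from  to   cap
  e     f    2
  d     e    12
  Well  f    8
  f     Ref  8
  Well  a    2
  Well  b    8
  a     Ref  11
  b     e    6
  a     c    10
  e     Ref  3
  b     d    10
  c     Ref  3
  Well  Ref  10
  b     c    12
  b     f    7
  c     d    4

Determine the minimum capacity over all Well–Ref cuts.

26

Augment Well→Ref: bottleneck 10, flow now 10.
Augment Well→a→Ref: bottleneck 2, flow now 12.
Augment Well→f→Ref: bottleneck 8, flow now 20.
Augment Well→b→c→Ref: bottleneck 3, flow now 23.
Augment Well→b→e→Ref: bottleneck 3, flow now 26.
No augmenting path remains; maximum flow = 26.
By max-flow min-cut, the minimum cut capacity equals the max flow.
In the residual graph, reachable from Well: {Well, b, c, d, e, f}.
Min-cut edges: Well→a (2), Well→Ref (10), c→Ref (3), e→Ref (3), f→Ref (8); capacity 2 + 10 + 3 + 3 + 8 = 26.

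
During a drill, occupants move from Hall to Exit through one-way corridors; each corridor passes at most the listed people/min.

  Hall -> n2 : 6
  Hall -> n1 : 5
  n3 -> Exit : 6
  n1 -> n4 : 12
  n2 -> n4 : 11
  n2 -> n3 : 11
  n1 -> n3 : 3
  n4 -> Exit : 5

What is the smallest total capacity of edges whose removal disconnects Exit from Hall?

11

Augment Hall→n1→n3→Exit: bottleneck 3, flow now 3.
Augment Hall→n1→n4→Exit: bottleneck 2, flow now 5.
Augment Hall→n2→n3→Exit: bottleneck 3, flow now 8.
Augment Hall→n2→n4→Exit: bottleneck 3, flow now 11.
No augmenting path remains; maximum flow = 11.
By max-flow min-cut, the minimum cut capacity equals the max flow.
In the residual graph, reachable from Hall: {Hall}.
Min-cut edges: Hall→n1 (5), Hall→n2 (6); capacity 5 + 6 = 11.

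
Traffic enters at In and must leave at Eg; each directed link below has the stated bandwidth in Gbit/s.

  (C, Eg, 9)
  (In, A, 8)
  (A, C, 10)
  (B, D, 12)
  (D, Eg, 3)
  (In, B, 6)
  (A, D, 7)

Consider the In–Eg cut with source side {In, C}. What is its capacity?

23

Edges leaving {In, C}: In→A (8), In→B (6), C→Eg (9).
Cut capacity = 8 + 6 + 9 = 23.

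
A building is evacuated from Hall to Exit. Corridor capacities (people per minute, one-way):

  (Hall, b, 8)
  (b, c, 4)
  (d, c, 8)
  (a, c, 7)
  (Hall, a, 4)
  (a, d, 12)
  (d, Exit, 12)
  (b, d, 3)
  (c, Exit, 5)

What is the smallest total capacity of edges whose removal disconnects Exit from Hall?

11

Augment Hall→a→c→Exit: bottleneck 4, flow now 4.
Augment Hall→b→c→Exit: bottleneck 1, flow now 5.
Augment Hall→b→d→Exit: bottleneck 3, flow now 8.
Augment Hall→b→c→a→d→Exit: bottleneck 3, flow now 11. (uses reverse residual edge)
No augmenting path remains; maximum flow = 11.
By max-flow min-cut, the minimum cut capacity equals the max flow.
In the residual graph, reachable from Hall: {Hall, b}.
Min-cut edges: Hall→a (4), b→c (4), b→d (3); capacity 4 + 4 + 3 = 11.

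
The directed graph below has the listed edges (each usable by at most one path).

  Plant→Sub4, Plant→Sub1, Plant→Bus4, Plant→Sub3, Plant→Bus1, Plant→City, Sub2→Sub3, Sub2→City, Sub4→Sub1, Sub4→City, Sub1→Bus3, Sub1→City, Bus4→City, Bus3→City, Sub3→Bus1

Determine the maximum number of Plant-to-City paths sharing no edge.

4

Assign every edge capacity 1; by Menger, the answer equals the max flow.
Path Plant→City (+1); total 1.
Path Plant→Sub4→City (+1); total 2.
Path Plant→Sub1→City (+1); total 3.
Path Plant→Bus4→City (+1); total 4.
No residual Plant→City path; max flow = 4.
Certifying cut of size 4: {Plant→Bus4, Plant→City, Plant→Sub1, Plant→Sub4}.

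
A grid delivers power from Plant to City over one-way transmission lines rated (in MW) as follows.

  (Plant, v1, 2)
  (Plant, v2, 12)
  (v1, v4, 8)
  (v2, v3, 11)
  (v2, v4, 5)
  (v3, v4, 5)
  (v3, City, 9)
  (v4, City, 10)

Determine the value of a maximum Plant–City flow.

14

Augment Plant→v1→v4→City: bottleneck 2, flow now 2.
Augment Plant→v2→v3→City: bottleneck 9, flow now 11.
Augment Plant→v2→v4→City: bottleneck 3, flow now 14.
No augmenting path remains; maximum flow = 14.
In the residual graph, reachable from Plant: {Plant}.
Min-cut edges: Plant→v1 (2), Plant→v2 (12); capacity 2 + 12 = 14.
This cut is saturated, so no flow can exceed 14.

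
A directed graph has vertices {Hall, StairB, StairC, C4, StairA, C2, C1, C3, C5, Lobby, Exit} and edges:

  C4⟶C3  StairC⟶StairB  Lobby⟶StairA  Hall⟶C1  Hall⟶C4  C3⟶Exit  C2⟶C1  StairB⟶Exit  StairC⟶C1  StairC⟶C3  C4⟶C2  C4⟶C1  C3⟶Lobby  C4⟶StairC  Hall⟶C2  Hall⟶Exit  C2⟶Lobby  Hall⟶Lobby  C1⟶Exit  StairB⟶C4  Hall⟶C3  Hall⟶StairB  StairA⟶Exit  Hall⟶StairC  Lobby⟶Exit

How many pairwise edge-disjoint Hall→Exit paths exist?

Assign every edge capacity 1; by Menger, the answer equals the max flow.
Path Hall→Exit (+1); total 1.
Path Hall→StairB→Exit (+1); total 2.
Path Hall→C1→Exit (+1); total 3.
Path Hall→C3→Exit (+1); total 4.
Path Hall→Lobby→Exit (+1); total 5.
Path Hall→C2→Lobby→StairA→Exit (+1); total 6.
No residual Hall→Exit path; max flow = 6.
Certifying cut of size 6: {C1→Exit, C3→Exit, Hall→Exit, Lobby→Exit, Lobby→StairA, StairB→Exit}.

6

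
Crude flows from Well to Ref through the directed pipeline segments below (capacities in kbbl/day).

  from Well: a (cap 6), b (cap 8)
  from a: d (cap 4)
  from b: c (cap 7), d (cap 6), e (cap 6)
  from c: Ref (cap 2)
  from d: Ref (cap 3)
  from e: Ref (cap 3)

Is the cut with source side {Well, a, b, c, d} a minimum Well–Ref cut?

Given cut capacity: 6 + 2 + 3 = 11.
Augment Well→a→d→Ref: bottleneck 3, flow now 3.
Augment Well→b→c→Ref: bottleneck 2, flow now 5.
Augment Well→b→e→Ref: bottleneck 3, flow now 8.
No augmenting path remains; maximum flow = 8.
In the residual graph, reachable from Well: {Well, a, b, c, d, e}.
Min-cut edges: c→Ref (2), d→Ref (3), e→Ref (3); capacity 2 + 3 + 3 = 8.
Cut capacity 11 exceeds the max flow 8, so it is not minimum.

No — its capacity is 11, but the minimum cut has capacity 8.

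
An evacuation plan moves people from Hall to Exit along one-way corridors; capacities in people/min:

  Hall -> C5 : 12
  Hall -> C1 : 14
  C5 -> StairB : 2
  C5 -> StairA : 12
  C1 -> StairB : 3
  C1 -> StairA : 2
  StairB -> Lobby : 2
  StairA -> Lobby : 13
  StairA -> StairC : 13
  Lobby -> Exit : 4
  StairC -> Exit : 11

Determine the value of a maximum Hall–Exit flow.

15

Augment Hall→C5→StairB→Lobby→Exit: bottleneck 2, flow now 2.
Augment Hall→C5→StairA→Lobby→Exit: bottleneck 2, flow now 4.
Augment Hall→C5→StairA→StairC→Exit: bottleneck 8, flow now 12.
Augment Hall→C1→StairA→StairC→Exit: bottleneck 2, flow now 14.
Augment Hall→C1→StairB→C5→StairA→StairC→Exit: bottleneck 1, flow now 15. (uses reverse residual edge)
No augmenting path remains; maximum flow = 15.
In the residual graph, reachable from Hall: {Hall, C5, C1, StairB, StairA, Lobby, StairC}.
Min-cut edges: Lobby→Exit (4), StairC→Exit (11); capacity 4 + 11 = 15.
This cut is saturated, so no flow can exceed 15.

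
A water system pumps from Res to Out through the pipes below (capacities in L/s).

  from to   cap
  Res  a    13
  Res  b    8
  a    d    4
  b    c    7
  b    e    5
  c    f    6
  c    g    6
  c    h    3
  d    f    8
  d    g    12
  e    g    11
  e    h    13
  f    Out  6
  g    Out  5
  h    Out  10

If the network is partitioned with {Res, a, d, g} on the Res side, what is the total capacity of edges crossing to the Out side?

Edges leaving {Res, a, d, g}: Res→b (8), d→f (8), g→Out (5).
Cut capacity = 8 + 8 + 5 = 21.

21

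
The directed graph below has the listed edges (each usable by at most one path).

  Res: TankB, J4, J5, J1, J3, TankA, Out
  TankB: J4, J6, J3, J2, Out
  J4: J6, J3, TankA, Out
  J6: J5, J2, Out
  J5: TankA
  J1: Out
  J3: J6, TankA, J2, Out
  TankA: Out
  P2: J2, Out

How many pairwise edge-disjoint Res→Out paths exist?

Assign every edge capacity 1; by Menger, the answer equals the max flow.
Path Res→Out (+1); total 1.
Path Res→TankB→Out (+1); total 2.
Path Res→J4→Out (+1); total 3.
Path Res→J1→Out (+1); total 4.
Path Res→J3→Out (+1); total 5.
Path Res→TankA→Out (+1); total 6.
No residual Res→Out path; max flow = 6.
Certifying cut of size 6: {Res→J1, Res→J3, Res→J4, Res→Out, Res→TankB, TankA→Out}.

6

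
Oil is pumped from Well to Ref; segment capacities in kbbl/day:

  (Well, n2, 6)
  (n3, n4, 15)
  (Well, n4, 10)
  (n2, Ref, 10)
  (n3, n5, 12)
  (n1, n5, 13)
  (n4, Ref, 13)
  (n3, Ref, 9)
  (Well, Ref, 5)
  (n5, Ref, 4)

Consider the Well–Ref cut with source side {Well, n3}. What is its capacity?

Edges leaving {Well, n3}: Well→n2 (6), Well→n4 (10), Well→Ref (5), n3→n4 (15), n3→n5 (12), n3→Ref (9).
Cut capacity = 6 + 10 + 5 + 15 + 12 + 9 = 57.

57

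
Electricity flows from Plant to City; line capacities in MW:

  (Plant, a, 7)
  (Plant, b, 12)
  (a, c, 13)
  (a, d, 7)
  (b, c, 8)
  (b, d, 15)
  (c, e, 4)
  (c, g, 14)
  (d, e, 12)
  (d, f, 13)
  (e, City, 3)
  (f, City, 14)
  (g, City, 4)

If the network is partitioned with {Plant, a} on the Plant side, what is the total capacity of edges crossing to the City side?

32

Edges leaving {Plant, a}: Plant→b (12), a→c (13), a→d (7).
Cut capacity = 12 + 13 + 7 = 32.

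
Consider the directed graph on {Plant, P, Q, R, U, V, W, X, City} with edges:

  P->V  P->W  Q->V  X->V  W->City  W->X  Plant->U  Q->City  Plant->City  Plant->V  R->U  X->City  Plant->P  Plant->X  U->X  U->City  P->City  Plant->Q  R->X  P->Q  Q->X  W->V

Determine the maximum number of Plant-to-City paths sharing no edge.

5

Assign every edge capacity 1; by Menger, the answer equals the max flow.
Path Plant→City (+1); total 1.
Path Plant→P→City (+1); total 2.
Path Plant→Q→City (+1); total 3.
Path Plant→U→City (+1); total 4.
Path Plant→X→City (+1); total 5.
No residual Plant→City path; max flow = 5.
Certifying cut of size 5: {Plant→City, Plant→P, Plant→Q, Plant→U, Plant→X}.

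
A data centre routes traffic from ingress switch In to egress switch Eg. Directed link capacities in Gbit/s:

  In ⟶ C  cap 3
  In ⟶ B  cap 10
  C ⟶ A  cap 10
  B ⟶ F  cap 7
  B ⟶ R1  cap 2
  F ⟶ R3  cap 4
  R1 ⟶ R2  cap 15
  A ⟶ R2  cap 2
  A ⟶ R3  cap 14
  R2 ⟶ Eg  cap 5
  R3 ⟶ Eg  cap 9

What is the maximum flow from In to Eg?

Augment In→C→A→R2→Eg: bottleneck 2, flow now 2.
Augment In→C→A→R3→Eg: bottleneck 1, flow now 3.
Augment In→B→F→R3→Eg: bottleneck 4, flow now 7.
Augment In→B→R1→R2→Eg: bottleneck 2, flow now 9.
No augmenting path remains; maximum flow = 9.
In the residual graph, reachable from In: {In, B, F}.
Min-cut edges: In→C (3), B→R1 (2), F→R3 (4); capacity 3 + 2 + 4 = 9.
This cut is saturated, so no flow can exceed 9.

9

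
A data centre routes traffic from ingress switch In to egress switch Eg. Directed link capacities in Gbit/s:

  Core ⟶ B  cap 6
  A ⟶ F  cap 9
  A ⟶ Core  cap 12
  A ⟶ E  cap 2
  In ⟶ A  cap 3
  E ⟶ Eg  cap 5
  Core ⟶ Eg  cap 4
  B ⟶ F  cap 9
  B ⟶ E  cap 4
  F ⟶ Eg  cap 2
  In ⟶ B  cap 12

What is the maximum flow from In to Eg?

9

Augment In→A→Core→Eg: bottleneck 3, flow now 3.
Augment In→B→F→Eg: bottleneck 2, flow now 5.
Augment In→B→E→Eg: bottleneck 4, flow now 9.
No augmenting path remains; maximum flow = 9.
In the residual graph, reachable from In: {In, B, F}.
Min-cut edges: In→A (3), B→E (4), F→Eg (2); capacity 3 + 4 + 2 = 9.
This cut is saturated, so no flow can exceed 9.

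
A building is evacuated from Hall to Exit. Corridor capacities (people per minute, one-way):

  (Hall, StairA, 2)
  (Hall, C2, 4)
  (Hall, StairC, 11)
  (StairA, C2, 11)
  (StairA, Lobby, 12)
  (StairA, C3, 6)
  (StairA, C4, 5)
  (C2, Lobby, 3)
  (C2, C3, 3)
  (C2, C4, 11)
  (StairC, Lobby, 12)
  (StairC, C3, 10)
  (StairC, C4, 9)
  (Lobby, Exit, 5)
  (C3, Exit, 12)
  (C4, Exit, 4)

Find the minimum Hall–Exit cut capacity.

Augment Hall→StairA→Lobby→Exit: bottleneck 2, flow now 2.
Augment Hall→C2→Lobby→Exit: bottleneck 3, flow now 5.
Augment Hall→C2→C3→Exit: bottleneck 1, flow now 6.
Augment Hall→StairC→C3→Exit: bottleneck 10, flow now 16.
Augment Hall→StairC→C4→Exit: bottleneck 1, flow now 17.
No augmenting path remains; maximum flow = 17.
By max-flow min-cut, the minimum cut capacity equals the max flow.
In the residual graph, reachable from Hall: {Hall}.
Min-cut edges: Hall→StairA (2), Hall→C2 (4), Hall→StairC (11); capacity 2 + 4 + 11 = 17.

17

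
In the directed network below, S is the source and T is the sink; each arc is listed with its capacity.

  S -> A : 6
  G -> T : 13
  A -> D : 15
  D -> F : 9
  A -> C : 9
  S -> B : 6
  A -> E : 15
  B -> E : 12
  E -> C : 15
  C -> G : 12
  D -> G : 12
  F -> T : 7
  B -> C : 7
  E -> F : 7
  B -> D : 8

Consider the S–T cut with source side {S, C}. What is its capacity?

24

Edges leaving {S, C}: S→A (6), S→B (6), C→G (12).
Cut capacity = 6 + 6 + 12 = 24.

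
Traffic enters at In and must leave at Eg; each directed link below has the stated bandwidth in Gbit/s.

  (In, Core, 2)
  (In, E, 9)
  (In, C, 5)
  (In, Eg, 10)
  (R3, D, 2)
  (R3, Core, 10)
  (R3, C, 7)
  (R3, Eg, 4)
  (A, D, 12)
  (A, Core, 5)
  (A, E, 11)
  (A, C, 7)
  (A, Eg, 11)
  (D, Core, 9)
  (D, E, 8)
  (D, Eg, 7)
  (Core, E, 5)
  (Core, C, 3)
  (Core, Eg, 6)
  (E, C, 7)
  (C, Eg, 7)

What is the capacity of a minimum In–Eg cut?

19

Augment In→Eg: bottleneck 10, flow now 10.
Augment In→Core→Eg: bottleneck 2, flow now 12.
Augment In→C→Eg: bottleneck 5, flow now 17.
Augment In→E→C→Eg: bottleneck 2, flow now 19.
No augmenting path remains; maximum flow = 19.
By max-flow min-cut, the minimum cut capacity equals the max flow.
In the residual graph, reachable from In: {In, E, C}.
Min-cut edges: In→Core (2), In→Eg (10), C→Eg (7); capacity 2 + 10 + 7 = 19.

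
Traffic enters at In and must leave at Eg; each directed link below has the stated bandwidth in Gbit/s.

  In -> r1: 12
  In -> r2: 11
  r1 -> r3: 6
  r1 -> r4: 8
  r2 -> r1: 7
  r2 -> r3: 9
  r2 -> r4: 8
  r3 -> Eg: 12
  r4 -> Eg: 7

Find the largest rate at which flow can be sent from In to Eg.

Augment In→r1→r3→Eg: bottleneck 6, flow now 6.
Augment In→r1→r4→Eg: bottleneck 6, flow now 12.
Augment In→r2→r3→Eg: bottleneck 6, flow now 18.
Augment In→r2→r4→Eg: bottleneck 1, flow now 19.
No augmenting path remains; maximum flow = 19.
In the residual graph, reachable from In: {In, r1, r2, r3, r4}.
Min-cut edges: r3→Eg (12), r4→Eg (7); capacity 12 + 7 = 19.
This cut is saturated, so no flow can exceed 19.

19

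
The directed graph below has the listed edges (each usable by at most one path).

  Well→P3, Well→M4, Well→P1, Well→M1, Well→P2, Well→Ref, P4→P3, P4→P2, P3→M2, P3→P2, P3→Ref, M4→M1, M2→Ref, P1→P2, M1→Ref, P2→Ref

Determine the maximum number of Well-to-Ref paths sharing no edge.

4

Assign every edge capacity 1; by Menger, the answer equals the max flow.
Path Well→Ref (+1); total 1.
Path Well→P3→Ref (+1); total 2.
Path Well→M1→Ref (+1); total 3.
Path Well→P2→Ref (+1); total 4.
No residual Well→Ref path; max flow = 4.
Certifying cut of size 4: {M1→Ref, P2→Ref, Well→P3, Well→Ref}.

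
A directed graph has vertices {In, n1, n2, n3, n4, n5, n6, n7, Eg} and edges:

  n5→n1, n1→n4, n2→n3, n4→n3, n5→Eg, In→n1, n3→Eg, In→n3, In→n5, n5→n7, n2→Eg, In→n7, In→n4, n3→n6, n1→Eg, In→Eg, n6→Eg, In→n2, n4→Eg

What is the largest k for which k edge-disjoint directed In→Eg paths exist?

Assign every edge capacity 1; by Menger, the answer equals the max flow.
Path In→Eg (+1); total 1.
Path In→n1→Eg (+1); total 2.
Path In→n2→Eg (+1); total 3.
Path In→n3→Eg (+1); total 4.
Path In→n4→Eg (+1); total 5.
Path In→n5→Eg (+1); total 6.
No residual In→Eg path; max flow = 6.
Certifying cut of size 6: {In→Eg, In→n1, In→n2, In→n3, In→n4, In→n5}.

6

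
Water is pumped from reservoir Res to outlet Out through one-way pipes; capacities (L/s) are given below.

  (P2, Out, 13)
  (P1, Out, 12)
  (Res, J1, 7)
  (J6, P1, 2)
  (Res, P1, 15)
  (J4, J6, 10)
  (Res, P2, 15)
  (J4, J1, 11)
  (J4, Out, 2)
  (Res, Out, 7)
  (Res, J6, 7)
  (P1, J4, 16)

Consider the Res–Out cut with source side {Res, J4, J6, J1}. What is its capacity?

41

Edges leaving {Res, J4, J6, J1}: Res→P2 (15), Res→P1 (15), Res→Out (7), J4→Out (2), J6→P1 (2).
Cut capacity = 15 + 15 + 7 + 2 + 2 = 41.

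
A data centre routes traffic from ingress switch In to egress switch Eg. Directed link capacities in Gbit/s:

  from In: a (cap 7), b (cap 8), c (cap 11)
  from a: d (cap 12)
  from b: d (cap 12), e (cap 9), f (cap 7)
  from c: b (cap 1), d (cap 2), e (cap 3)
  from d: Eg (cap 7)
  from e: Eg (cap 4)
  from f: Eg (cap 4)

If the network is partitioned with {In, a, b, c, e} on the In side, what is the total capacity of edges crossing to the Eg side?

37

Edges leaving {In, a, b, c, e}: a→d (12), b→d (12), b→f (7), c→d (2), e→Eg (4).
Cut capacity = 12 + 12 + 7 + 2 + 4 = 37.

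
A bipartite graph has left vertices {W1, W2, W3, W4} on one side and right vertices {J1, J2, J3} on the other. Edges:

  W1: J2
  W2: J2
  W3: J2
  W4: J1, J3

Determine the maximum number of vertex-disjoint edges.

Unit-capacity flow: source→left, listed edges, right→sink; max matching = max flow.
Augmenting path W1→J2 (+1); matched 1.
Augmenting path W4→J1 (+1); matched 2.
No augmenting path remains; maximum matching = 2.
König certificate: {W4, J2} is a vertex cover of size 2 (every listed pair touches it), so no matching can be larger.

2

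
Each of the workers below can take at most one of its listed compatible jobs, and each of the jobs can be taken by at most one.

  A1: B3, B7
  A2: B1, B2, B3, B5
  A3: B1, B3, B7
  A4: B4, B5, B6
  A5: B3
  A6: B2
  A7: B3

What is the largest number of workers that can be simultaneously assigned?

Unit-capacity flow: source→left, listed edges, right→sink; max matching = max flow.
Augmenting path A1→B3 (+1); matched 1.
Augmenting path A2→B1 (+1); matched 2.
Augmenting path A3→B7 (+1); matched 3.
Augmenting path A4→B4 (+1); matched 4.
Augmenting path A6→B2 (+1); matched 5.
Augmenting path A5→B3→A1→B7→A3→B1→A2→B5 (+1); matched 6.
No augmenting path remains; maximum matching = 6.
König certificate: {A1, A2, A3, A4, A6, B3} is a vertex cover of size 6 (every listed pair touches it), so no matching can be larger.

6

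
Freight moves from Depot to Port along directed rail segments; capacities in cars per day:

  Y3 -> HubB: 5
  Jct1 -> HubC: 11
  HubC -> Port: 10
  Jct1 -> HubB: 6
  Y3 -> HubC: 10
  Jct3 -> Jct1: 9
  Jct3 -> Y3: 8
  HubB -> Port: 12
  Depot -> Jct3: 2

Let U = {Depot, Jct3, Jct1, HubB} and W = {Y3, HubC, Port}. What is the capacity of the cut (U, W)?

31

Edges leaving {Depot, Jct3, Jct1, HubB}: Jct3→Y3 (8), Jct1→HubC (11), HubB→Port (12).
Cut capacity = 8 + 11 + 12 = 31.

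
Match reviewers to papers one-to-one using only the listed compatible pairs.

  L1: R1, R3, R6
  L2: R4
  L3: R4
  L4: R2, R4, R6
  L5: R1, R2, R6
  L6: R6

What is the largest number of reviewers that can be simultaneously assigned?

Unit-capacity flow: source→left, listed edges, right→sink; max matching = max flow.
Augmenting path L1→R1 (+1); matched 1.
Augmenting path L2→R4 (+1); matched 2.
Augmenting path L4→R2 (+1); matched 3.
Augmenting path L5→R6 (+1); matched 4.
Augmenting path L6→R6→L5→R1→L1→R3 (+1); matched 5.
No augmenting path remains; maximum matching = 5.
König certificate: {L1, L4, L5, L6, R4} is a vertex cover of size 5 (every listed pair touches it), so no matching can be larger.

5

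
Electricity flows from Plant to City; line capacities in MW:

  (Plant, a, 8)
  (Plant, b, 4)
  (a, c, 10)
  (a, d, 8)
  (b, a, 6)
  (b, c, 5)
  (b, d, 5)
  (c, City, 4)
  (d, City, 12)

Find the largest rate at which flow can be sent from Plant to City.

Augment Plant→a→c→City: bottleneck 4, flow now 4.
Augment Plant→a→d→City: bottleneck 4, flow now 8.
Augment Plant→b→d→City: bottleneck 4, flow now 12.
No augmenting path remains; maximum flow = 12.
In the residual graph, reachable from Plant: {Plant}.
Min-cut edges: Plant→a (8), Plant→b (4); capacity 8 + 4 = 12.
This cut is saturated, so no flow can exceed 12.

12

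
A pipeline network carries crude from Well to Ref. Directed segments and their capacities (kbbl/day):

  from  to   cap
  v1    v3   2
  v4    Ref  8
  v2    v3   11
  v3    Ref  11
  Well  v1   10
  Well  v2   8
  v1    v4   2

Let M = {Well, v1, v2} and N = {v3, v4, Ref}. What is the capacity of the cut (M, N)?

Edges leaving {Well, v1, v2}: v1→v3 (2), v1→v4 (2), v2→v3 (11).
Cut capacity = 2 + 2 + 11 = 15.

15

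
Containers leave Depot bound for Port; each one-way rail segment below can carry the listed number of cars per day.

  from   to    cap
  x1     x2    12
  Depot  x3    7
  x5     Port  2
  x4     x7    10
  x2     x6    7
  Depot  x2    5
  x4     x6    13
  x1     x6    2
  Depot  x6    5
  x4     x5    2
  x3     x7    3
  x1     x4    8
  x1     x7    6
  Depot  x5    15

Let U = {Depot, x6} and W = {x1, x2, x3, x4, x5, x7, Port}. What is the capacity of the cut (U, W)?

27

Edges leaving {Depot, x6}: Depot→x2 (5), Depot→x3 (7), Depot→x5 (15).
Cut capacity = 5 + 7 + 15 = 27.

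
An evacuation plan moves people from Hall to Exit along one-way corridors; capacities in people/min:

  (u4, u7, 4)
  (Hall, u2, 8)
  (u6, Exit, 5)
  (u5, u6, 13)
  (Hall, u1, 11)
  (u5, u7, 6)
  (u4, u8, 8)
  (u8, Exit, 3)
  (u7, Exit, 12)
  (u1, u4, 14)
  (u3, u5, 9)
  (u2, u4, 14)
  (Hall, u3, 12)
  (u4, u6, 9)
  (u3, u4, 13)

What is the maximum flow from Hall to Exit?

18

Augment Hall→u1→u4→u6→Exit: bottleneck 5, flow now 5.
Augment Hall→u1→u4→u7→Exit: bottleneck 4, flow now 9.
Augment Hall→u1→u4→u8→Exit: bottleneck 2, flow now 11.
Augment Hall→u2→u4→u8→Exit: bottleneck 1, flow now 12.
Augment Hall→u3→u5→u7→Exit: bottleneck 6, flow now 18.
No augmenting path remains; maximum flow = 18.
In the residual graph, reachable from Hall: {Hall, u1, u2, u3, u4, u5, u6, u8}.
Min-cut edges: u4→u7 (4), u5→u7 (6), u6→Exit (5), u8→Exit (3); capacity 4 + 6 + 5 + 3 = 18.
This cut is saturated, so no flow can exceed 18.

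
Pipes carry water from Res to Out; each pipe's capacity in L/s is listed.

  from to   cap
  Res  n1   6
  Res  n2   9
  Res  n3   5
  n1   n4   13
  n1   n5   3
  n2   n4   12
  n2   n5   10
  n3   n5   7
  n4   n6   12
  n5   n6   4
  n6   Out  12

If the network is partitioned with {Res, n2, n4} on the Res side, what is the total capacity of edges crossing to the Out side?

Edges leaving {Res, n2, n4}: Res→n1 (6), Res→n3 (5), n2→n5 (10), n4→n6 (12).
Cut capacity = 6 + 5 + 10 + 12 = 33.

33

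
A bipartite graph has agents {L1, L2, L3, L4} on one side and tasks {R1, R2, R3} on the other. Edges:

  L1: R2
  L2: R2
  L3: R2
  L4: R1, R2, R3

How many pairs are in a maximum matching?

Unit-capacity flow: source→left, listed edges, right→sink; max matching = max flow.
Augmenting path L1→R2 (+1); matched 1.
Augmenting path L4→R1 (+1); matched 2.
No augmenting path remains; maximum matching = 2.
König certificate: {L4, R2} is a vertex cover of size 2 (every listed pair touches it), so no matching can be larger.

2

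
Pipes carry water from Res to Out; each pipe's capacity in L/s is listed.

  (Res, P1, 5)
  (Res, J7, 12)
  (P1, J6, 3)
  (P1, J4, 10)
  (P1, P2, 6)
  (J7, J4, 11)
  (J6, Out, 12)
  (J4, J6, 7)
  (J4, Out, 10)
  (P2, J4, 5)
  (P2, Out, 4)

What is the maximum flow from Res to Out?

Augment Res→P1→J6→Out: bottleneck 3, flow now 3.
Augment Res→P1→J4→Out: bottleneck 2, flow now 5.
Augment Res→J7→J4→Out: bottleneck 8, flow now 13.
Augment Res→J7→J4→J6→Out: bottleneck 3, flow now 16.
No augmenting path remains; maximum flow = 16.
In the residual graph, reachable from Res: {Res, J7}.
Min-cut edges: Res→P1 (5), J7→J4 (11); capacity 5 + 11 = 16.
This cut is saturated, so no flow can exceed 16.

16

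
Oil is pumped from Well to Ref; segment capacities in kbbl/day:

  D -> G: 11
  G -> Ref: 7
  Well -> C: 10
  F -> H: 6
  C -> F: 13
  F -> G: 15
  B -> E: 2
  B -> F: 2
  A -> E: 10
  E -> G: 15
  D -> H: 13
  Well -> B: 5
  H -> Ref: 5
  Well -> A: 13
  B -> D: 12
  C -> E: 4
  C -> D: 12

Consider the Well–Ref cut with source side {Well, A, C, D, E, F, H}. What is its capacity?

51

Edges leaving {Well, A, C, D, E, F, H}: Well→B (5), D→G (11), E→G (15), F→G (15), H→Ref (5).
Cut capacity = 5 + 11 + 15 + 15 + 5 = 51.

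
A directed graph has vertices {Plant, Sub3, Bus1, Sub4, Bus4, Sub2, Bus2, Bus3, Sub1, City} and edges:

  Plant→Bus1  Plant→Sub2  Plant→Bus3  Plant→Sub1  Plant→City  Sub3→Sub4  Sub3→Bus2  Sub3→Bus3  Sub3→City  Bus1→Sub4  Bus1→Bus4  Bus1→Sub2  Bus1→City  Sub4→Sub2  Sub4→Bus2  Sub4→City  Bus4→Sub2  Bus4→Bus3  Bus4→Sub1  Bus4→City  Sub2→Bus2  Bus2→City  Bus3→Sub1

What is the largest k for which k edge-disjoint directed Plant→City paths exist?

Assign every edge capacity 1; by Menger, the answer equals the max flow.
Path Plant→City (+1); total 1.
Path Plant→Bus1→City (+1); total 2.
Path Plant→Sub2→Bus2→City (+1); total 3.
No residual Plant→City path; max flow = 3.
Certifying cut of size 3: {Plant→Bus1, Plant→City, Plant→Sub2}.

3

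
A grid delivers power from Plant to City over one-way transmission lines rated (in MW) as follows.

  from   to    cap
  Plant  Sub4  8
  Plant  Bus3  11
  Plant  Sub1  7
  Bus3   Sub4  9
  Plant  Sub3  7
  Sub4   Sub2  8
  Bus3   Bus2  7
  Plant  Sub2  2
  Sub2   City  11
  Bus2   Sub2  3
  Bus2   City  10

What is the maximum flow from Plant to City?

Augment Plant→Sub2→City: bottleneck 2, flow now 2.
Augment Plant→Bus3→Bus2→City: bottleneck 7, flow now 9.
Augment Plant→Sub4→Sub2→City: bottleneck 8, flow now 17.
No augmenting path remains; maximum flow = 17.
In the residual graph, reachable from Plant: {Plant, Bus3, Sub4, Sub1, Sub3}.
Min-cut edges: Plant→Sub2 (2), Bus3→Bus2 (7), Sub4→Sub2 (8); capacity 2 + 7 + 8 = 17.
This cut is saturated, so no flow can exceed 17.

17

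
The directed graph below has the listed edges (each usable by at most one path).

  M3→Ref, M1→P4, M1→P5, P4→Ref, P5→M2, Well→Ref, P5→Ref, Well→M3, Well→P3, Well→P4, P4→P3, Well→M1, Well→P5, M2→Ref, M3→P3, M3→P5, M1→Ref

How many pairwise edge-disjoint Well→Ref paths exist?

5

Assign every edge capacity 1; by Menger, the answer equals the max flow.
Path Well→Ref (+1); total 1.
Path Well→M1→Ref (+1); total 2.
Path Well→M3→Ref (+1); total 3.
Path Well→P4→Ref (+1); total 4.
Path Well→P5→Ref (+1); total 5.
No residual Well→Ref path; max flow = 5.
Certifying cut of size 5: {Well→M1, Well→M3, Well→P4, Well→P5, Well→Ref}.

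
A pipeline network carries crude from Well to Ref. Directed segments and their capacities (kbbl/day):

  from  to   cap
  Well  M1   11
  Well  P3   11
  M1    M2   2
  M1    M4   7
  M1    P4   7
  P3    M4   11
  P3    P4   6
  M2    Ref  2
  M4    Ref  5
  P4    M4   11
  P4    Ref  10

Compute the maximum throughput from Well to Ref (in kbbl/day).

Augment Well→M1→M2→Ref: bottleneck 2, flow now 2.
Augment Well→M1→M4→Ref: bottleneck 5, flow now 7.
Augment Well→M1→P4→Ref: bottleneck 4, flow now 11.
Augment Well→P3→P4→Ref: bottleneck 6, flow now 17.
No augmenting path remains; maximum flow = 17.
In the residual graph, reachable from Well: {Well, M1, P3, M4, P4}.
Min-cut edges: M1→M2 (2), M4→Ref (5), P4→Ref (10); capacity 2 + 5 + 10 = 17.
This cut is saturated, so no flow can exceed 17.

17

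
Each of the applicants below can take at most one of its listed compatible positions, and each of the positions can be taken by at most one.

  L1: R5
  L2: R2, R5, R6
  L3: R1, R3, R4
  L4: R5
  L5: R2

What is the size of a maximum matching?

4

Unit-capacity flow: source→left, listed edges, right→sink; max matching = max flow.
Augmenting path L1→R5 (+1); matched 1.
Augmenting path L2→R2 (+1); matched 2.
Augmenting path L3→R1 (+1); matched 3.
Augmenting path L5→R2→L2→R6 (+1); matched 4.
No augmenting path remains; maximum matching = 4.
König certificate: {L2, L3, L5, R5} is a vertex cover of size 4 (every listed pair touches it), so no matching can be larger.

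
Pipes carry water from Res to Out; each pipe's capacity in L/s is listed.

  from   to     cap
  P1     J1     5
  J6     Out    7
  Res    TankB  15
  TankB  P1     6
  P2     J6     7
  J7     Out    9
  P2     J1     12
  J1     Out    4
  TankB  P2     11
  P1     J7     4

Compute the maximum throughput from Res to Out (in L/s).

15

Augment Res→TankB→P1→J1→Out: bottleneck 4, flow now 4.
Augment Res→TankB→P1→J7→Out: bottleneck 2, flow now 6.
Augment Res→TankB→P2→J6→Out: bottleneck 7, flow now 13.
Augment Res→TankB→P2→J1→P1→J7→Out: bottleneck 2, flow now 15. (uses reverse residual edge)
No augmenting path remains; maximum flow = 15.
In the residual graph, reachable from Res: {Res}.
Min-cut edges: Res→TankB (15); capacity 15 = 15.
This cut is saturated, so no flow can exceed 15.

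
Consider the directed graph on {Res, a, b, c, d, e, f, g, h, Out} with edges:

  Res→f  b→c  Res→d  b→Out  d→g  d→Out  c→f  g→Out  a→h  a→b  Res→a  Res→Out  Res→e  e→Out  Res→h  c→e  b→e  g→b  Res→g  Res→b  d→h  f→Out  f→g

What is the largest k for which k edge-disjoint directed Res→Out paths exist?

Assign every edge capacity 1; by Menger, the answer equals the max flow.
Path Res→Out (+1); total 1.
Path Res→b→Out (+1); total 2.
Path Res→d→Out (+1); total 3.
Path Res→e→Out (+1); total 4.
Path Res→f→Out (+1); total 5.
Path Res→g→Out (+1); total 6.
No residual Res→Out path; max flow = 6.
Certifying cut of size 6: {Res→Out, Res→d, b→Out, e→Out, f→Out, g→Out}.

6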